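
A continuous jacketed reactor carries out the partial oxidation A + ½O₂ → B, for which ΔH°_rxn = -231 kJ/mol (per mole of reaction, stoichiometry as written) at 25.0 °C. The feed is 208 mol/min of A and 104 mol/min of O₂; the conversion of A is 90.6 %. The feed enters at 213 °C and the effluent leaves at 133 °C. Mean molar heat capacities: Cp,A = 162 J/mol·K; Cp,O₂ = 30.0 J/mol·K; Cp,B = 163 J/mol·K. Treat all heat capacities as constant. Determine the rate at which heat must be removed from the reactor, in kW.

Q_out = 779 kW

Extent of reaction ξ = 0.906 × 208 = 188.45 mol/min
Reaction term: ξ·ΔH°_rxn = 188.45 × -231 = -43531 kJ/min
Sensible, feed 213→25 °C: -6921.4 kJ/min
Outlet flows (mol/min): A 19.552, O₂ 9.776, B 188.45
Sensible, products 25→133 °C: 3691.2 kJ/min
Q = ΔH = -46762 kJ/min = -779.36 kW
Heat removed = 779.36 kW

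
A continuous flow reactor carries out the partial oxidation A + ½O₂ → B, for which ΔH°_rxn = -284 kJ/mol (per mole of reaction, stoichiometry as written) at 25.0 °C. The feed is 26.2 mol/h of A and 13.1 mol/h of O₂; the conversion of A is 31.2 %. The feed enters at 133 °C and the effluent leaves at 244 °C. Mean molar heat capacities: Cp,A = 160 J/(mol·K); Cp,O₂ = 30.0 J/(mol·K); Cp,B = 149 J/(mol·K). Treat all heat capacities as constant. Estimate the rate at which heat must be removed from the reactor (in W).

Extent of reaction ξ = 0.312 × 26.2 = 8.1744 mol/h
Reaction term: ξ·ΔH°_rxn = 8.1744 × -284 = -2321.5 kJ/h
Sensible, feed 133→25 °C: -495.18 kJ/h
Outlet flows (mol/h): A 18.026, O₂ 9.0128, B 8.1744
Sensible, products 25→244 °C: 957.57 kJ/h
Q = ΔH = -1859.1 kJ/h = -0.51643 kW
Heat removed = 516.43 W

Q_out = 516 W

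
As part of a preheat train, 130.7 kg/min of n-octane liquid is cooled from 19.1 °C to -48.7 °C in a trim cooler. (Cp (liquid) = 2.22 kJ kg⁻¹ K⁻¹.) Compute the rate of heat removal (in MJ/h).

Q_c = 1180 MJ/h

Q = ṁ·Cp·ΔT = 130.7 × 2.22 × (-48.7 − 19.1) = -19672 kJ/min
Converting: 19672 / 60 s = 327.87 kW
Cooling duty = 1180.3 MJ/h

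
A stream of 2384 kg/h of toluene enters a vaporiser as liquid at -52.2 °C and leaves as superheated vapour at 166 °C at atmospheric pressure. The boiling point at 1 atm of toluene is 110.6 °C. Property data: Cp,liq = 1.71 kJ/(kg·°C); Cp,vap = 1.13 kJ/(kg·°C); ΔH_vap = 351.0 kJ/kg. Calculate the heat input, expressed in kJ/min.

liquid -52.2→110.6 °C: 278.39 kJ/kg
vaporisation at 110.6 °C: 351 kJ/kg
vapour 110.6→166 °C: 62.602 kJ/kg
Δh = 278.39 + 351 + 62.602 = 691.99 kJ/kg
Q = ṁ·Δh = 2384 kg/h × 691.99 kJ/kg = 1.6497e+06 kJ/h
|Q| = 458.25 kW = 27495 kJ/min

Q = 27500 kJ/min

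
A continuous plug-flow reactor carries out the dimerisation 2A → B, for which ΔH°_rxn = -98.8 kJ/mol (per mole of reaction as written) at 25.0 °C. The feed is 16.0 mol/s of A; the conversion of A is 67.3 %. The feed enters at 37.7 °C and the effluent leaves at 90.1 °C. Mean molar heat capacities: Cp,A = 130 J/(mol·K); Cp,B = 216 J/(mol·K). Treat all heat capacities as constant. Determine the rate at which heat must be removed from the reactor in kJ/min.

Extent of reaction ξ = 0.673 × 16.0 / 2 = 5.384 mol/s
Reaction term: ξ·ΔH°_rxn = 5.384 × -98.8 = -531.94 kJ/s
Sensible, feed 37.7→25 °C: -26.416 kJ/s
Outlet flows (mol/s): A 5.232, B 5.384
Sensible, products 25→90.1 °C: 119.99 kJ/s
Q = ΔH = -438.37 kJ/s = -438.37 kW
Heat removed = 26302 kJ/min

Q_out = 26300 kJ/min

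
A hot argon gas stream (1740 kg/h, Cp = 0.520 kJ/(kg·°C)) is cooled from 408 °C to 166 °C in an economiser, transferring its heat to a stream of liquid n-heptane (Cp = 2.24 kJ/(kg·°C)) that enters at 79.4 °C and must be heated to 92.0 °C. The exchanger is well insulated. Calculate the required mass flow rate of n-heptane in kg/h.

ṁ_c = 7760 kg/h

Heat released by hot stream: Q = 1740 × 0.520 × (408 − 166) = 218960 kJ/h
Energy balance on cold side (adiabatic exchanger): Q = ṁ_c·Cp_c·(T_c,out − T_c,in)
ṁ_c = 218960 / [2.24 × (92.0 − 79.4)] = 7758 kg/h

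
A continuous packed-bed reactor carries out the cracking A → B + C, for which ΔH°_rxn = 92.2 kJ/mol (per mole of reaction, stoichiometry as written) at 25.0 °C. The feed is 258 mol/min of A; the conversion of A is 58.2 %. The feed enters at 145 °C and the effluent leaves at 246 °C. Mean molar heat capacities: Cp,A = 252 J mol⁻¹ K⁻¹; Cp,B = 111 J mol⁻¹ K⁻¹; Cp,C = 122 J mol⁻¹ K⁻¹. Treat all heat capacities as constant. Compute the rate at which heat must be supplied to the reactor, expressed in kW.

Q_in = 330 kW

Extent of reaction ξ = 0.582 × 258 = 150.16 mol/min
Reaction term: ξ·ΔH°_rxn = 150.16 × 92.2 = 13844 kJ/min
Sensible, feed 145→25 °C: -7801.9 kJ/min
Outlet flows (mol/min): A 107.84, B 150.16, C 150.16
Sensible, products 25→246 °C: 13738 kJ/min
Q = ΔH = 19780 kJ/min = 329.67 kW
Heat supplied = 329.67 kW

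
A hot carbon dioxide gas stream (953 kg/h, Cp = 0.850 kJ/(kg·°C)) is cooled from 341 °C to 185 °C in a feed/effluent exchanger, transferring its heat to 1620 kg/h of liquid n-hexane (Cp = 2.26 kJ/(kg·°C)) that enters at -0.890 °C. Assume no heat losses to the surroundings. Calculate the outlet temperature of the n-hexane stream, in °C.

T_c,out = 33.6 °C

Heat released by hot stream: Q = 953 × 0.850 × (341 − 185) = 126370 kJ/h
Energy balance on cold side (adiabatic exchanger): Q = ṁ_c·Cp_c·(T_c,out − T_c,in)
T_c,out = -0.890 + 126370/(1620 × 2.26) = 33.625 °C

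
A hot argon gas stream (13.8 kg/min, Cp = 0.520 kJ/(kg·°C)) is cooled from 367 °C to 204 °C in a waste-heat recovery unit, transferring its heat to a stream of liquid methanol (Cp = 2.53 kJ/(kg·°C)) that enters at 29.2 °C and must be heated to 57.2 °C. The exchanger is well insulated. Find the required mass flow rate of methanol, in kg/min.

Heat released by hot stream: Q = 13.8 × 0.520 × (367 − 204) = 1169.7 kJ/min
Energy balance on cold side (adiabatic exchanger): Q = ṁ_c·Cp_c·(T_c,out − T_c,in)
ṁ_c = 1169.7 / [2.53 × (57.2 − 29.2)] = 16.512 kg/min

ṁ_c = 16.5 kg/min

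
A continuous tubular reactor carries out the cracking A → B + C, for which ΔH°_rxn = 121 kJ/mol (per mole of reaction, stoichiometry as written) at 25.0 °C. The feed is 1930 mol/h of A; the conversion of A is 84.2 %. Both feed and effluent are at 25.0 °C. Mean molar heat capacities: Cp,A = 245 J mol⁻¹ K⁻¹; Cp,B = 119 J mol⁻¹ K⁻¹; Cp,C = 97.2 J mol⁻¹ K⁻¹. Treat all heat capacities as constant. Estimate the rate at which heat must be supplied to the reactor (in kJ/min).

Extent of reaction ξ = 0.842 × 1930 = 1625.1 mol/h
Reaction term: ξ·ΔH°_rxn = 1625.1 × 121 = 196630 kJ/h
Q = ΔH = 196630 kJ/h = 54.62 kW
Heat supplied = 3277.2 kJ/min

Q_in = 3280 kJ/min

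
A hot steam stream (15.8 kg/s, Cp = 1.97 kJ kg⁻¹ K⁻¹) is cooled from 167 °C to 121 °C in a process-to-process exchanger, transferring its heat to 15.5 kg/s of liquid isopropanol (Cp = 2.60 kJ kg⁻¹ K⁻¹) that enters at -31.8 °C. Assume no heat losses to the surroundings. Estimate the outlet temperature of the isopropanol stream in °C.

Heat released by hot stream: Q = 15.8 × 1.97 × (167 − 121) = 1431.8 kJ/s
Energy balance on cold side (adiabatic exchanger): Q = ṁ_c·Cp_c·(T_c,out − T_c,in)
T_c,out = -31.8 + 1431.8/(15.5 × 2.60) = 3.7284 °C

T_c,out = 3.73 °C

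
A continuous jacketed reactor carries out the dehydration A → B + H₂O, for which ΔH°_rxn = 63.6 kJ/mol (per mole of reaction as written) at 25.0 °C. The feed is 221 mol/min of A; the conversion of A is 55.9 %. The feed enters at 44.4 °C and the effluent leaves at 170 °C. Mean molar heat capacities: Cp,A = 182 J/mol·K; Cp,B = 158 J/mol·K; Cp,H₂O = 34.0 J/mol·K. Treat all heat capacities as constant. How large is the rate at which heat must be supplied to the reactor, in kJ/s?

Extent of reaction ξ = 0.559 × 221 = 123.54 mol/min
Reaction term: ξ·ΔH°_rxn = 123.54 × 63.6 = 7857.1 kJ/min
Sensible, feed 44.4→25 °C: -780.31 kJ/min
Outlet flows (mol/min): A 97.461, B 123.54, H₂O 123.54
Sensible, products 25→170 °C: 6011.3 kJ/min
Q = ΔH = 13088 kJ/min = 218.13 kW
Heat supplied = 218.13 kJ/s

Q_in = 218 kJ/s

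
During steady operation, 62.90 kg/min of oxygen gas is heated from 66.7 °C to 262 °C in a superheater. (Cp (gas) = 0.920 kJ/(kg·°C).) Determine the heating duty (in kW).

Q = 188 kW

Q = ṁ·Cp·ΔT = 62.90 × 0.920 × (262 − 66.7) = 11302 kJ/min
Converting: 11302 / 60 s = 188.36 kW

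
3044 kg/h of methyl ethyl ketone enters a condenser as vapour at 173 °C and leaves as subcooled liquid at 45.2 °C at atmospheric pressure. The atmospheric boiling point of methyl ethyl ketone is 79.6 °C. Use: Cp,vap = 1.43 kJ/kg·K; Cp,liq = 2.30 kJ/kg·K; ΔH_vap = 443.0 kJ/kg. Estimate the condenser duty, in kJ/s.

vapour 173→79.6 °C: -133.56 kJ/kg
condensation at 79.6 °C: -443 kJ/kg
liquid 79.6→45.2 °C: -79.12 kJ/kg
Δh = -133.56 + -443 + -79.12 = -655.68 kJ/kg
Q = ṁ·Δh = 3044 kg/h × -655.68 kJ/kg = -1.9959e+06 kJ/h
|Q| = 554.42 kW

Q_c = 554 kJ/s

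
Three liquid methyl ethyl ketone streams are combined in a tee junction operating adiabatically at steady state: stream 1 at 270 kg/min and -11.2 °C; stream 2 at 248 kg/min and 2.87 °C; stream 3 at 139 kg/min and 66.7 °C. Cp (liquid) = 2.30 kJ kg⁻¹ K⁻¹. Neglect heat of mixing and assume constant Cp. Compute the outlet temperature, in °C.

No heat crosses the boundary, so H_out = H_in.
T_out = Σ ṁᵢCp,ᵢTᵢ / Σ ṁᵢCp,ᵢ
      = 16006 / 1511.1 = 10.592 °C

T_out = 10.6 °C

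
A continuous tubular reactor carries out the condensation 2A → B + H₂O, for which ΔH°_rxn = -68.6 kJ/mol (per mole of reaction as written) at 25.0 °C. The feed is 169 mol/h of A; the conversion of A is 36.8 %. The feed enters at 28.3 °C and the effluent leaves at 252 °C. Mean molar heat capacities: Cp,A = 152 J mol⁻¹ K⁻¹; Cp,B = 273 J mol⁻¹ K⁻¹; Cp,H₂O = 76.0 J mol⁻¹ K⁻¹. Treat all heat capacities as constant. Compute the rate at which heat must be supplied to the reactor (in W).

Q_in = 1090 W

Extent of reaction ξ = 0.368 × 169 / 2 = 31.096 mol/h
Reaction term: ξ·ΔH°_rxn = 31.096 × -68.6 = -2133.2 kJ/h
Sensible, feed 28.3→25 °C: -84.77 kJ/h
Outlet flows (mol/h): A 106.81, B 31.096, H₂O 31.096
Sensible, products 25→252 °C: 6148.8 kJ/h
Q = ΔH = 3930.9 kJ/h = 1.0919 kW
Heat supplied = 1091.9 W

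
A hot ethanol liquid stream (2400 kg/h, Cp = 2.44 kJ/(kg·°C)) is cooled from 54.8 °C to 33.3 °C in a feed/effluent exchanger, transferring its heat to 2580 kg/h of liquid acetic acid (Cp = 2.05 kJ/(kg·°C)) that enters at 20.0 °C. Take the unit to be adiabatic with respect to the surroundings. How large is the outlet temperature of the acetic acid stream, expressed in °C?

Heat released by hot stream: Q = 2400 × 2.44 × (54.8 − 33.3) = 125900 kJ/h
Energy balance on cold side (adiabatic exchanger): Q = ṁ_c·Cp_c·(T_c,out − T_c,in)
T_c,out = 20.0 + 125900/(2580 × 2.05) = 43.805 °C

T_c,out = 43.8 °C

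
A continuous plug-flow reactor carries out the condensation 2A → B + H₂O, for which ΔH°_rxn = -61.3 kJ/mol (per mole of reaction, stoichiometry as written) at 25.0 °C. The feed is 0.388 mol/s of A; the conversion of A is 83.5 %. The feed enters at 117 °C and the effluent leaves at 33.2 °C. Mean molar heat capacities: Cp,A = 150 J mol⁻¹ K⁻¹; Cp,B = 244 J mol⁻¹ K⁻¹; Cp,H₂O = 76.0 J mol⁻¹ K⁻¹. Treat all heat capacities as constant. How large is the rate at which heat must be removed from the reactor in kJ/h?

Q_out = 53200 kJ/h

Extent of reaction ξ = 0.835 × 0.388 / 2 = 0.16199 mol/s
Reaction term: ξ·ΔH°_rxn = 0.16199 × -61.3 = -9.93 kJ/s
Sensible, feed 117→25 °C: -5.3544 kJ/s
Outlet flows (mol/s): A 0.06402, B 0.16199, H₂O 0.16199
Sensible, products 25→33.2 °C: 0.50381 kJ/s
Q = ΔH = -14.781 kJ/s = -14.781 kW
Heat removed = 53210 kJ/h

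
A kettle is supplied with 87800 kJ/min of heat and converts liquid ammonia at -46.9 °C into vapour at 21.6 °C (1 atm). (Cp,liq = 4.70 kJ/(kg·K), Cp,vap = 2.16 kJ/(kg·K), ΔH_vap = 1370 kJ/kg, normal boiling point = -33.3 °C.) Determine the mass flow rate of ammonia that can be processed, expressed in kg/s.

Δh = 4.70×(-33.3−-46.9) + 1370 + 2.16×(21.6−-33.3) = 1552.5 kJ/kg
Q = 87800 kJ/min = 1463.3 kJ/s = 1463.3 kJ/s
ṁ = Q/Δh = 1463.3 / 1552.5 = 0.94256 kg/s

ṁ = 0.943 kg/s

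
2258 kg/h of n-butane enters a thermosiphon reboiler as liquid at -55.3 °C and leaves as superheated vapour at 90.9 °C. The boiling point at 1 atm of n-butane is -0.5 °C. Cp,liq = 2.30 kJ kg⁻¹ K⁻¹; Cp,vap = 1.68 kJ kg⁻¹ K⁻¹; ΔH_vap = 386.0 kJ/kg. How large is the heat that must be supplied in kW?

Q = 417 kW

liquid -55.3→-0.5 °C: 126.04 kJ/kg
vaporisation at -0.5 °C: 386 kJ/kg
vapour -0.5→90.9 °C: 153.55 kJ/kg
Δh = 126.04 + 386 + 153.55 = 665.59 kJ/kg
Q = ṁ·Δh = 2258 kg/h × 665.59 kJ/kg = 1.5029e+06 kJ/h
|Q| = 417.47 kW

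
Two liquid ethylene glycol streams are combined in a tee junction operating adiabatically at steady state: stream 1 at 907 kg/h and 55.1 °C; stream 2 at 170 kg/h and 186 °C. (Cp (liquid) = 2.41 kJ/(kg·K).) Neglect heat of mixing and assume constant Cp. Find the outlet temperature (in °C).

T_out = 75.8 °C

Energy balance with Q = 0: Σ ṁᵢCp,ᵢ(T_out − Tᵢ) = 0
T_out = Σ ṁᵢCp,ᵢTᵢ / Σ ṁᵢCp,ᵢ
      = 196650 / 2595.6 = 75.762 °C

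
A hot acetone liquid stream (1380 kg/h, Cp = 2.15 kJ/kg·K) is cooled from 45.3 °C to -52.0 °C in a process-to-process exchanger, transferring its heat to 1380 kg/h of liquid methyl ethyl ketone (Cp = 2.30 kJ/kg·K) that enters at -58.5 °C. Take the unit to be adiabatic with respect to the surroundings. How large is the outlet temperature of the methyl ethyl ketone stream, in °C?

T_c,out = 32.5 °C

Heat released by hot stream: Q = 1380 × 2.15 × (45.3 − -52.0) = 288690 kJ/h
Energy balance on cold side (adiabatic exchanger): Q = ṁ_c·Cp_c·(T_c,out − T_c,in)
T_c,out = -58.5 + 288690/(1380 × 2.30) = 32.454 °C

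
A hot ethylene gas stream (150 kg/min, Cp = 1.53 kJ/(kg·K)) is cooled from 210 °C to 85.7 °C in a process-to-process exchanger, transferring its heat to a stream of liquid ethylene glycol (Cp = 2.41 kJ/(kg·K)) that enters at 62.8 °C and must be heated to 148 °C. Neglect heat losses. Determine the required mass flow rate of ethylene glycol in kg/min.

Heat released by hot stream: Q = 150 × 1.53 × (210 − 85.7) = 28527 kJ/min
Energy balance on cold side (adiabatic exchanger): Q = ṁ_c·Cp_c·(T_c,out − T_c,in)
ṁ_c = 28527 / [2.41 × (148 − 62.8)] = 138.93 kg/min

ṁ_c = 139 kg/min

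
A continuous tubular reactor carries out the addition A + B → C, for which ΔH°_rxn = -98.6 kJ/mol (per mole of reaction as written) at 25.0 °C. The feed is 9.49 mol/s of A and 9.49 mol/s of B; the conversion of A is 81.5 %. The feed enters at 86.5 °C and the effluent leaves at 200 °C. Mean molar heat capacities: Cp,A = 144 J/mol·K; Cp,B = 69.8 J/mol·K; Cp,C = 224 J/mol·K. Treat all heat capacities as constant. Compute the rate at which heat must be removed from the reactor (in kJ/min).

Q_out = 31100 kJ/min

Extent of reaction ξ = 0.815 × 9.49 = 7.7344 mol/s
Reaction term: ξ·ΔH°_rxn = 7.7344 × -98.6 = -762.61 kJ/s
Sensible, feed 86.5→25 °C: -124.78 kJ/s
Outlet flows (mol/s): A 1.7557, B 1.7557, C 7.7344
Sensible, products 25→200 °C: 368.87 kJ/s
Q = ΔH = -518.51 kJ/s = -518.51 kW
Heat removed = 31111 kJ/min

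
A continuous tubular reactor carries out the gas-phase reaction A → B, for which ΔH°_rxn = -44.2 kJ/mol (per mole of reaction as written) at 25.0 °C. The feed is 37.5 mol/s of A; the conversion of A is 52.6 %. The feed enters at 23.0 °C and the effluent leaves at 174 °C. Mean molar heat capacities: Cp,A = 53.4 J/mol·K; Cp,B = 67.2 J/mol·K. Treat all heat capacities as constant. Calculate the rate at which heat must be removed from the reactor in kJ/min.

Q_out = 31700 kJ/min

Extent of reaction ξ = 0.526 × 37.5 = 19.725 mol/s
Reaction term: ξ·ΔH°_rxn = 19.725 × -44.2 = -871.85 kJ/s
Sensible, feed 23.0→25 °C: 4.005 kJ/s
Outlet flows (mol/s): A 17.775, B 19.725
Sensible, products 25→174 °C: 338.93 kJ/s
Q = ΔH = -528.91 kJ/s = -528.91 kW
Heat removed = 31735 kJ/min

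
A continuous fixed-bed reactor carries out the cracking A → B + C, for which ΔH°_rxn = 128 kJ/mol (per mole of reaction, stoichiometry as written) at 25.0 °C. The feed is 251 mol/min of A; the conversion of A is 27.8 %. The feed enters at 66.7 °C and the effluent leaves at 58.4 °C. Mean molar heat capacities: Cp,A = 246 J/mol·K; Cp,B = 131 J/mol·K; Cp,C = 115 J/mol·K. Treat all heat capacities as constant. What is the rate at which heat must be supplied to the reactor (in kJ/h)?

Q_in = 505000 kJ/h

Extent of reaction ξ = 0.278 × 251 = 69.778 mol/min
Reaction term: ξ·ΔH°_rxn = 69.778 × 128 = 8931.6 kJ/min
Sensible, feed 66.7→25 °C: -2574.8 kJ/min
Outlet flows (mol/min): A 181.22, B 69.778, C 69.778
Sensible, products 25→58.4 °C: 2062.3 kJ/min
Q = ΔH = 8419.1 kJ/min = 140.32 kW
Heat supplied = 505150 kJ/h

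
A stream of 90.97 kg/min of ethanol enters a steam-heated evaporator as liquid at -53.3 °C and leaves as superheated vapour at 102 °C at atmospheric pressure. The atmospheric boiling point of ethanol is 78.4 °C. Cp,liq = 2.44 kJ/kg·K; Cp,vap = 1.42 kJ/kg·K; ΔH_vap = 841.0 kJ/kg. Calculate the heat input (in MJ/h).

Q = 6530 MJ/h

liquid -53.3→78.4 °C: 321.35 kJ/kg
vaporisation at 78.4 °C: 841 kJ/kg
vapour 78.4→102 °C: 33.512 kJ/kg
Δh = 321.35 + 841 + 33.512 = 1195.9 kJ/kg
Q = ṁ·Δh = 90.97 kg/min × 1195.9 kJ/kg = 108790 kJ/min
|Q| = 1813.1 kW = 6527.2 MJ/h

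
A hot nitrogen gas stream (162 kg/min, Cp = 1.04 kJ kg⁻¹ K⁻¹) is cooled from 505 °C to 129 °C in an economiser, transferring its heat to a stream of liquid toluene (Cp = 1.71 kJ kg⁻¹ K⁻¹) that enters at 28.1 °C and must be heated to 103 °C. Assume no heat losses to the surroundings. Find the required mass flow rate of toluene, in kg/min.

Heat released by hot stream: Q = 162 × 1.04 × (505 − 129) = 63348 kJ/min
Energy balance on cold side (adiabatic exchanger): Q = ṁ_c·Cp_c·(T_c,out − T_c,in)
ṁ_c = 63348 / [1.71 × (103 − 28.1)] = 494.6 kg/min

ṁ_c = 495 kg/min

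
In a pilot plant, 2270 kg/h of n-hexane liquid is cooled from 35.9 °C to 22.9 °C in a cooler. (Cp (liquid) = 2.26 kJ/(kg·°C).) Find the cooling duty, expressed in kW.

Q_c = 18.5 kW

Q = ṁ·Cp·ΔT = 2270 × 2.26 × (22.9 − 35.9) = -66693 kJ/h
Converting: 66693 / 3600 s = 18.526 kW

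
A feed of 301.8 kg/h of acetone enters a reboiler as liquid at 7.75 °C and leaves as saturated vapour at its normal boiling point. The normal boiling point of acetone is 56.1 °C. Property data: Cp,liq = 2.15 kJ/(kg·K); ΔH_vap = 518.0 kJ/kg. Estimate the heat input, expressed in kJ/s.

Q = 52.1 kJ/s

liquid 7.75→56.1 °C: 103.95 kJ/kg
vaporisation at 56.1 °C: 518 kJ/kg
Δh = 103.95 + 518 = 621.95 kJ/kg
Q = ṁ·Δh = 301.8 kg/h × 621.95 kJ/kg = 187710 kJ/h
|Q| = 52.14 kW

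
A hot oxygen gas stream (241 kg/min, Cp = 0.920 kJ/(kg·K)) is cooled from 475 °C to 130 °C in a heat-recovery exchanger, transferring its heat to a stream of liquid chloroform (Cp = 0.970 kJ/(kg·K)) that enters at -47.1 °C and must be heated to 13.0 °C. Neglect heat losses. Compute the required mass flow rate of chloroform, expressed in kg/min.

Heat released by hot stream: Q = 241 × 0.920 × (475 − 130) = 76493 kJ/min
Energy balance on cold side (adiabatic exchanger): Q = ṁ_c·Cp_c·(T_c,out − T_c,in)
ṁ_c = 76493 / [0.970 × (13.0 − -47.1)] = 1312.1 kg/min

ṁ_c = 1310 kg/min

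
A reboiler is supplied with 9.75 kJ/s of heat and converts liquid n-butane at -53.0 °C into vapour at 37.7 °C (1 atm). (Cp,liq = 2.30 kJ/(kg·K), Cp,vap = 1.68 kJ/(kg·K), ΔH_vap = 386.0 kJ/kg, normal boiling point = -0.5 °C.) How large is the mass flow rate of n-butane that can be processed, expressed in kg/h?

Δh = 2.30×(-0.5−-53.0) + 386.0 + 1.68×(37.7−-0.5) = 570.93 kJ/kg
Q = 9.75 kJ/s = 9.75 kJ/s = 35100 kJ/h
ṁ = Q/Δh = 35100 / 570.93 = 61.479 kg/h

ṁ = 61.5 kg/h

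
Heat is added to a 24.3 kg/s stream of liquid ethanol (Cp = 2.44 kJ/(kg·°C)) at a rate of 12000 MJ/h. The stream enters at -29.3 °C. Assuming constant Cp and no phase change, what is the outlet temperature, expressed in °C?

Q = 12000 MJ/h = 3333.3 kJ/s
ΔT = Q/(ṁ·Cp) = 3333.3/(24.3×2.44) = 56.219 K
T_out = -29.3 + 56.219 = 26.919 °C

T_out = 26.9 °C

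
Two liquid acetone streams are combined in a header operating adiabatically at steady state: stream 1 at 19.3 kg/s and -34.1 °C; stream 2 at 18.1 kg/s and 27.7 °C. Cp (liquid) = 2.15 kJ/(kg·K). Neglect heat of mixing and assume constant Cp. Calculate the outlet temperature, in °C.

T_out = -4.19 °C

Energy balance with Q = 0: Σ ṁᵢCp,ᵢ(T_out − Tᵢ) = 0
T_out = Σ ṁᵢCp,ᵢTᵢ / Σ ṁᵢCp,ᵢ
      = -337.03 / 80.41 = -4.1914 °C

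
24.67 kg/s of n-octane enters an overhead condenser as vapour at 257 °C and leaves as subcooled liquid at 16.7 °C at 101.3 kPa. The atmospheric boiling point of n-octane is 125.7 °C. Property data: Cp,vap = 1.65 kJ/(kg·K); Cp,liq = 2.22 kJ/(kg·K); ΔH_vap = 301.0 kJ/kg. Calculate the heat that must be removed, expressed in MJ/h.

Q_c = 67500 MJ/h

vapour 257→125.7 °C: -216.65 kJ/kg
condensation at 125.7 °C: -301 kJ/kg
liquid 125.7→16.7 °C: -241.98 kJ/kg
Δh = -216.65 + -301 + -241.98 = -759.62 kJ/kg
Q = ṁ·Δh = 24.67 kg/s × -759.62 kJ/kg = -18740 kJ/s
|Q| = 18740 kW = 67464 MJ/h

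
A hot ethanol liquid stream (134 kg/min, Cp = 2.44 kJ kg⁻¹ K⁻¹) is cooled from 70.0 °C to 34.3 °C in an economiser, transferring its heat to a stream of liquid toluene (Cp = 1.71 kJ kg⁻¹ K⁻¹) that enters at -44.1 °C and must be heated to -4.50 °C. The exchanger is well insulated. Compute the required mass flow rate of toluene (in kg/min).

ṁ_c = 172 kg/min

Heat released by hot stream: Q = 134 × 2.44 × (70.0 − 34.3) = 11672 kJ/min
Energy balance on cold side (adiabatic exchanger): Q = ṁ_c·Cp_c·(T_c,out − T_c,in)
ṁ_c = 11672 / [1.71 × (-4.50 − -44.1)] = 172.37 kg/min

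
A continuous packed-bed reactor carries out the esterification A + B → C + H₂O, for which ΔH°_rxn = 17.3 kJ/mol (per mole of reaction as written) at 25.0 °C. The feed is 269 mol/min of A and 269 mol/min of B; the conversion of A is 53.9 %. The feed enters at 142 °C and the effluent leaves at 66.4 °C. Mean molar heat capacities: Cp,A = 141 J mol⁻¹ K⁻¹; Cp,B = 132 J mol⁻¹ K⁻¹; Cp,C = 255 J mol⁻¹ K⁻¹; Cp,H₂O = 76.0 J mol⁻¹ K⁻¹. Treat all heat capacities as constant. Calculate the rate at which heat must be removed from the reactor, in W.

Extent of reaction ξ = 0.539 × 269 = 144.99 mol/min
Reaction term: ξ·ΔH°_rxn = 144.99 × 17.3 = 2508.3 kJ/min
Sensible, feed 142→25 °C: -8592.1 kJ/min
Outlet flows (mol/min): A 124.01, B 124.01, C 144.99, H₂O 144.99
Sensible, products 25→66.4 °C: 3388.4 kJ/min
Q = ΔH = -2695.3 kJ/min = -44.922 kW
Heat removed = 44922 W

Q_out = 44900 W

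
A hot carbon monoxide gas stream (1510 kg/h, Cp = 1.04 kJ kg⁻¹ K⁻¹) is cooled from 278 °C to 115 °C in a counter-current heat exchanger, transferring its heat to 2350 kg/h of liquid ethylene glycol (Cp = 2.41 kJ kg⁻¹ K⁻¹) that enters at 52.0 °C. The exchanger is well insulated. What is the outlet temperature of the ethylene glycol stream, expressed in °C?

Heat released by hot stream: Q = 1510 × 1.04 × (278 − 115) = 255980 kJ/h
Energy balance on cold side (adiabatic exchanger): Q = ṁ_c·Cp_c·(T_c,out − T_c,in)
T_c,out = 52.0 + 255980/(2350 × 2.41) = 97.197 °C

T_c,out = 97.2 °C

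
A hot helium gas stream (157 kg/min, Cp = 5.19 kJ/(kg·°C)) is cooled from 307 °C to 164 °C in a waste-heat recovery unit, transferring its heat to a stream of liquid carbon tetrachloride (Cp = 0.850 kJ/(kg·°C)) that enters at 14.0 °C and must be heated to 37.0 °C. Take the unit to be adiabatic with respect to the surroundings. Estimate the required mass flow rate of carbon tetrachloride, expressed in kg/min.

ṁ_c = 5960 kg/min

Heat released by hot stream: Q = 157 × 5.19 × (307 − 164) = 116520 kJ/min
Energy balance on cold side (adiabatic exchanger): Q = ṁ_c·Cp_c·(T_c,out − T_c,in)
ṁ_c = 116520 / [0.850 × (37.0 − 14.0)] = 5960.1 kg/min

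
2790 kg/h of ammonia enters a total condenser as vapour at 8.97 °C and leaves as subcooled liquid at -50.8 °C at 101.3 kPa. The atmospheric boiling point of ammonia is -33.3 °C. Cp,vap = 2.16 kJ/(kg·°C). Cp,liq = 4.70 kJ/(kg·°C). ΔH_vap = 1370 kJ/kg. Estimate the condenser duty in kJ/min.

vapour 8.97→-33.3 °C: -91.303 kJ/kg
condensation at -33.3 °C: -1370 kJ/kg
liquid -33.3→-50.8 °C: -82.25 kJ/kg
Δh = -91.303 + -1370 + -82.25 = -1543.6 kJ/kg
Q = ṁ·Δh = 2790 kg/h × -1543.6 kJ/kg = -4.3065e+06 kJ/h
|Q| = 1196.3 kW = 71775 kJ/min

Q_c = 71800 kJ/min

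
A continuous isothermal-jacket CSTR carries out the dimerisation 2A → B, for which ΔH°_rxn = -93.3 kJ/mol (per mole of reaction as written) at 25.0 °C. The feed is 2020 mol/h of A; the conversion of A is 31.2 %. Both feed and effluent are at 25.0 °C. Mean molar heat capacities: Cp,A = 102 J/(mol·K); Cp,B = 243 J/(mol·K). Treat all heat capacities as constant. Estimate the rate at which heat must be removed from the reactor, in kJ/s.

Q_out = 8.17 kJ/s

Extent of reaction ξ = 0.312 × 2020 / 2 = 315.12 mol/h
Reaction term: ξ·ΔH°_rxn = 315.12 × -93.3 = -29401 kJ/h
Q = ΔH = -29401 kJ/h = -8.1669 kW
Heat removed = 8.1669 kJ/s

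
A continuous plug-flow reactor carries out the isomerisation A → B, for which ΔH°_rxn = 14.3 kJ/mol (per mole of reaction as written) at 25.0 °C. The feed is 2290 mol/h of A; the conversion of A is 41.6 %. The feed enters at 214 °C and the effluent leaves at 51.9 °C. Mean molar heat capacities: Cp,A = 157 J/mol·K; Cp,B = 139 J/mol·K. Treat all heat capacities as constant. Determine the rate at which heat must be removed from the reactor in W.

Extent of reaction ξ = 0.416 × 2290 = 952.64 mol/h
Reaction term: ξ·ΔH°_rxn = 952.64 × 14.3 = 13623 kJ/h
Sensible, feed 214→25 °C: -67951 kJ/h
Outlet flows (mol/h): A 1337.4, B 952.64
Sensible, products 25→51.9 °C: 9210.1 kJ/h
Q = ΔH = -45118 kJ/h = -12.533 kW
Heat removed = 12533 W

Q_out = 12500 W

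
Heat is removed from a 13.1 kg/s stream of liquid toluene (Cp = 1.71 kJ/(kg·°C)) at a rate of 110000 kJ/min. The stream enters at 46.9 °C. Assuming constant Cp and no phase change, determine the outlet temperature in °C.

T_out = -34.9 °C

Q = 110000 kJ/min = 1833.3 kJ/s
ΔT = Q/(ṁ·Cp) = 1833.3/(13.1×1.71) = 81.842 K
T_out = 46.9 − 81.842 = -34.942 °C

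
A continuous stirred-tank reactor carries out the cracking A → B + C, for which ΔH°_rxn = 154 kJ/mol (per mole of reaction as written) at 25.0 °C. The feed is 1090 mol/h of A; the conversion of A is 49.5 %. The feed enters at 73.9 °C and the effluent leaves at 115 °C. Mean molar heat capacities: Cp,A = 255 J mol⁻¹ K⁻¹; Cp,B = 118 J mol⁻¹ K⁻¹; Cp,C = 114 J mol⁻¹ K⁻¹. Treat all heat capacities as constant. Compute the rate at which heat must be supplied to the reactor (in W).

Extent of reaction ξ = 0.495 × 1090 = 539.55 mol/h
Reaction term: ξ·ΔH°_rxn = 539.55 × 154 = 83091 kJ/h
Sensible, feed 73.9→25 °C: -13592 kJ/h
Outlet flows (mol/h): A 550.45, B 539.55, C 539.55
Sensible, products 25→115 °C: 23899 kJ/h
Q = ΔH = 93398 kJ/h = 25.944 kW
Heat supplied = 25944 W

Q_in = 25900 W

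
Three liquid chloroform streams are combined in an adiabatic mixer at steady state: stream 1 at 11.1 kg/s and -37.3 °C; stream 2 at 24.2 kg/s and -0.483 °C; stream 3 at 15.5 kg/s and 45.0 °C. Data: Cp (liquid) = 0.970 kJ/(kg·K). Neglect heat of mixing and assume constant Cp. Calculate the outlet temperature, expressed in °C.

Energy balance with Q = 0: Σ ṁᵢCp,ᵢ(T_out − Tᵢ) = 0
T_out = Σ ṁᵢCp,ᵢTᵢ / Σ ṁᵢCp,ᵢ
      = 263.63 / 49.276 = 5.35 °C

T_out = 5.35 °C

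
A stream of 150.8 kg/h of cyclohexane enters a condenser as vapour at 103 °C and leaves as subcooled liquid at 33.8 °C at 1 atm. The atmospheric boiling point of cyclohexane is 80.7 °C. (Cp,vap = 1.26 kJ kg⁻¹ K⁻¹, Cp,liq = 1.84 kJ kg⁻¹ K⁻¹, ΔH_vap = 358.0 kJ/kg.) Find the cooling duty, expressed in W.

vapour 103→80.7 °C: -28.098 kJ/kg
condensation at 80.7 °C: -358 kJ/kg
liquid 80.7→33.8 °C: -86.296 kJ/kg
Δh = -28.098 + -358 + -86.296 = -472.39 kJ/kg
Q = ṁ·Δh = 150.8 kg/h × -472.39 kJ/kg = -71237 kJ/h
|Q| = 19.788 kW = 19788 W

Q_c = 19800 W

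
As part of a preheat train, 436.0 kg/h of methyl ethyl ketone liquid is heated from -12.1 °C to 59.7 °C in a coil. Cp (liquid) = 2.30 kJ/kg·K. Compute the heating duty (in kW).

Q = ṁ·Cp·ΔT = 436.0 × 2.30 × (59.7 − -12.1) = 72001 kJ/h
Converting: 72001 / 3600 s = 20 kW

Q = 20.0 kW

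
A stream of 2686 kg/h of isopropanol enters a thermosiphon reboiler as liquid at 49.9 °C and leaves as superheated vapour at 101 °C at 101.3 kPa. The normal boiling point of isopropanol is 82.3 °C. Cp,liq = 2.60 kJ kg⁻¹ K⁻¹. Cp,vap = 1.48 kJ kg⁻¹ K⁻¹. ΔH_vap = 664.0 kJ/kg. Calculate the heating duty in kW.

liquid 49.9→82.3 °C: 84.24 kJ/kg
vaporisation at 82.3 °C: 664 kJ/kg
vapour 82.3→101 °C: 27.676 kJ/kg
Δh = 84.24 + 664 + 27.676 = 775.92 kJ/kg
Q = ṁ·Δh = 2686 kg/h × 775.92 kJ/kg = 2.0841e+06 kJ/h
|Q| = 578.92 kW

Q = 579 kW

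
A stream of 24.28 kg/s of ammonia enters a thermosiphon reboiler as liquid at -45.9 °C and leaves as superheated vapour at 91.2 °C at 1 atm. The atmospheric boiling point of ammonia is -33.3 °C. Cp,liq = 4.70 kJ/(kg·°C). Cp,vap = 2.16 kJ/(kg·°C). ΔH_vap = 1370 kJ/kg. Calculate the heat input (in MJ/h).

liquid -45.9→-33.3 °C: 59.22 kJ/kg
vaporisation at -33.3 °C: 1370 kJ/kg
vapour -33.3→91.2 °C: 268.92 kJ/kg
Δh = 59.22 + 1370 + 268.92 = 1698.1 kJ/kg
Q = ṁ·Δh = 24.28 kg/s × 1698.1 kJ/kg = 41231 kJ/s
|Q| = 41231 kW = 148430 MJ/h

Q = 148000 MJ/h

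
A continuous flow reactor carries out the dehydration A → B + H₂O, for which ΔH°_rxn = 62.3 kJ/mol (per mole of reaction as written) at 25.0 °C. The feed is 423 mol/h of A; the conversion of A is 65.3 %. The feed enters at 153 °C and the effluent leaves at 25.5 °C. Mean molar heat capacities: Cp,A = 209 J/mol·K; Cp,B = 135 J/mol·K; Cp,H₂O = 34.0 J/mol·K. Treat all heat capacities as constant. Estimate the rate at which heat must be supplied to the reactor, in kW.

Q_in = 1.65 kW

Extent of reaction ξ = 0.653 × 423 = 276.22 mol/h
Reaction term: ξ·ΔH°_rxn = 276.22 × 62.3 = 17208 kJ/h
Sensible, feed 153→25 °C: -11316 kJ/h
Outlet flows (mol/h): A 146.78, B 276.22, H₂O 276.22
Sensible, products 25→25.5 °C: 38.679 kJ/h
Q = ΔH = 5931 kJ/h = 1.6475 kW
Heat supplied = 1.6475 kW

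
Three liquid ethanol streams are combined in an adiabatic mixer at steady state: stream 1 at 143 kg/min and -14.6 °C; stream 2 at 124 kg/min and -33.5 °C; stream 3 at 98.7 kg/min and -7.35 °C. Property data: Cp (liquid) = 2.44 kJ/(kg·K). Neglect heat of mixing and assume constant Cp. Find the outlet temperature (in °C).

Adiabatic, steady state ⇒ Σ ṁᵢCp,ᵢ(T_out − Tᵢ) = 0
T_out = Σ ṁᵢCp,ᵢTᵢ / Σ ṁᵢCp,ᵢ
      = -17000 / 892.31 = -19.052 °C

T_out = -19.1 °C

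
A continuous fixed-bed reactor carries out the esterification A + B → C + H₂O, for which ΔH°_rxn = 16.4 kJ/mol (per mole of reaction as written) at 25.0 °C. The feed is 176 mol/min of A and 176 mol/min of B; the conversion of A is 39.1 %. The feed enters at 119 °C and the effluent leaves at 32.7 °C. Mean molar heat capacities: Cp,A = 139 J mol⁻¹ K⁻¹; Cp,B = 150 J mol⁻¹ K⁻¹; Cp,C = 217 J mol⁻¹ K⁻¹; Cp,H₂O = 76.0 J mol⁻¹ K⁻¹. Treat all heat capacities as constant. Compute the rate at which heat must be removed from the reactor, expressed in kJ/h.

Q_out = 196000 kJ/h

Extent of reaction ξ = 0.391 × 176 = 68.816 mol/min
Reaction term: ξ·ΔH°_rxn = 68.816 × 16.4 = 1128.6 kJ/min
Sensible, feed 119→25 °C: -4781.2 kJ/min
Outlet flows (mol/min): A 107.18, B 107.18, C 68.816, H₂O 68.816
Sensible, products 25→32.7 °C: 393.77 kJ/min
Q = ΔH = -3258.9 kJ/min = -54.314 kW
Heat removed = 195530 kJ/h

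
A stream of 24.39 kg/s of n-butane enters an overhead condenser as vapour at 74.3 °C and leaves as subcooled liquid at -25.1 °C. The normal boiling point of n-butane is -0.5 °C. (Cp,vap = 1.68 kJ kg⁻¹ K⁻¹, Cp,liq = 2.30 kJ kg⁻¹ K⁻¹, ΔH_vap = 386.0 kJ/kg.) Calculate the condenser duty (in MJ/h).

vapour 74.3→-0.5 °C: -125.66 kJ/kg
condensation at -0.5 °C: -386 kJ/kg
liquid -0.5→-25.1 °C: -56.58 kJ/kg
Δh = -125.66 + -386 + -56.58 = -568.24 kJ/kg
Q = ṁ·Δh = 24.39 kg/s × -568.24 kJ/kg = -13859 kJ/s
|Q| = 13859 kW = 49894 MJ/h

Q_c = 49900 MJ/h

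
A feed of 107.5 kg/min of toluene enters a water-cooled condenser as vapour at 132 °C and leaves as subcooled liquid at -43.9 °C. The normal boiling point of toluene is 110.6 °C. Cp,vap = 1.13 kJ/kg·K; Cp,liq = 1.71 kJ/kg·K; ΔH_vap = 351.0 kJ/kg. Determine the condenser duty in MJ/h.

Q_c = 4120 MJ/h

vapour 132→110.6 °C: -24.182 kJ/kg
condensation at 110.6 °C: -351 kJ/kg
liquid 110.6→-43.9 °C: -264.19 kJ/kg
Δh = -24.182 + -351 + -264.19 = -639.38 kJ/kg
Q = ṁ·Δh = 107.5 kg/min × -639.38 kJ/kg = -68733 kJ/min
|Q| = 1145.6 kW = 4124 MJ/h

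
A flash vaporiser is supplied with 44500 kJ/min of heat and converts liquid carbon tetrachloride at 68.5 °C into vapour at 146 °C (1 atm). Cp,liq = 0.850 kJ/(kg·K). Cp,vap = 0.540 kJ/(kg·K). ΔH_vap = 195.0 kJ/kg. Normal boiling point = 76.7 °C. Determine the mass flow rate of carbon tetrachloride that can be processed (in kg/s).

ṁ = 3.10 kg/s

Δh = 0.850×(76.7−68.5) + 195.0 + 0.540×(146−76.7) = 239.39 kJ/kg
Q = 44500 kJ/min = 741.67 kJ/s = 741.67 kJ/s
ṁ = Q/Δh = 741.67 / 239.39 = 3.0981 kg/s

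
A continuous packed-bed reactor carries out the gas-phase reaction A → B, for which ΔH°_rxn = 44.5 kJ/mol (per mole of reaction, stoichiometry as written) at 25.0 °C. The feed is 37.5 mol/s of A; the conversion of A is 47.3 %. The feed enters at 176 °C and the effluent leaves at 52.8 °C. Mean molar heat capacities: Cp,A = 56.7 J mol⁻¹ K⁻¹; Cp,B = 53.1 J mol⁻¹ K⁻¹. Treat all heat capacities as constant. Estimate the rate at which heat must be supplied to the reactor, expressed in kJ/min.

Q_in = 31500 kJ/min

Extent of reaction ξ = 0.473 × 37.5 = 17.738 mol/s
Reaction term: ξ·ΔH°_rxn = 17.738 × 44.5 = 789.32 kJ/s
Sensible, feed 176→25 °C: -321.06 kJ/s
Outlet flows (mol/s): A 19.762, B 17.738
Sensible, products 25→52.8 °C: 57.335 kJ/s
Q = ΔH = 525.59 kJ/s = 525.59 kW
Heat supplied = 31535 kJ/min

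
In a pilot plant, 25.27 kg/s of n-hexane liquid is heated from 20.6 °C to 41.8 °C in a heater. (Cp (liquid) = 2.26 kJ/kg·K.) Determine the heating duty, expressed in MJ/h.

Q = 4360 MJ/h

Q = ṁ·Cp·ΔT = 25.27 × 2.26 × (41.8 − 20.6) = 1210.7 kJ/s
Heating duty = 4358.7 MJ/h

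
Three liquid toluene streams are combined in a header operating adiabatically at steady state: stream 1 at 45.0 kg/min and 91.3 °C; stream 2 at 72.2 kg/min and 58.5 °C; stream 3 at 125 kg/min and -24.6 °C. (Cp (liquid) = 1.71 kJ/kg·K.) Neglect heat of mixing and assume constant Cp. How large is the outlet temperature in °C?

T_out = 21.7 °C

Energy balance with Q = 0: Σ ṁᵢCp,ᵢ(T_out − Tᵢ) = 0
T_out = Σ ṁᵢCp,ᵢTᵢ / Σ ṁᵢCp,ᵢ
      = 8989.8 / 414.16 = 21.706 °C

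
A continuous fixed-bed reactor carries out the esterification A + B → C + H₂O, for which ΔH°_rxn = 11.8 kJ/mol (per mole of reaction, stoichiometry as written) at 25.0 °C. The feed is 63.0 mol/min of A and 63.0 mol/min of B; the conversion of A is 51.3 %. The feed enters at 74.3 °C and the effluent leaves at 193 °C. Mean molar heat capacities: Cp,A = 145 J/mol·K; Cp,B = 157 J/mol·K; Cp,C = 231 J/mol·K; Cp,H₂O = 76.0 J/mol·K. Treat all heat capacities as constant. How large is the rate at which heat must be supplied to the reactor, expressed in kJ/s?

Q_in = 44.4 kJ/s

Extent of reaction ξ = 0.513 × 63.0 = 32.319 mol/min
Reaction term: ξ·ΔH°_rxn = 32.319 × 11.8 = 381.36 kJ/min
Sensible, feed 74.3→25 °C: -937.98 kJ/min
Outlet flows (mol/min): A 30.681, B 30.681, C 32.319, H₂O 32.319
Sensible, products 25→193 °C: 3223.5 kJ/min
Q = ΔH = 2666.9 kJ/min = 44.448 kW
Heat supplied = 44.448 kJ/s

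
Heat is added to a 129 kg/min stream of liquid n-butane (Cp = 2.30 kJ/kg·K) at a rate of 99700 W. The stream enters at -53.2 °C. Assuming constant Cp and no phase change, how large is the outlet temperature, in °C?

Q = 99700 W = 5982 kJ/min
ΔT = Q/(ṁ·Cp) = 5982/(129×2.30) = 20.162 K
T_out = -53.2 + 20.162 = -33.038 °C

T_out = -33.0 °C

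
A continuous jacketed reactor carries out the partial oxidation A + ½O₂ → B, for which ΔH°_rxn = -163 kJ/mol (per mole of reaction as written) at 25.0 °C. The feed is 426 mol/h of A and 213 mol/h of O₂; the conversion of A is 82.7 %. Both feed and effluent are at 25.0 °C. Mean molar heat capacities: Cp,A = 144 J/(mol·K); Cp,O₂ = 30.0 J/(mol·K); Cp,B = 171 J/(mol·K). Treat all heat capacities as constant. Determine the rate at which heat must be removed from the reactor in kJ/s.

Q_out = 16.0 kJ/s

Extent of reaction ξ = 0.827 × 426 = 352.3 mol/h
Reaction term: ξ·ΔH°_rxn = 352.3 × -163 = -57425 kJ/h
Q = ΔH = -57425 kJ/h = -15.951 kW
Heat removed = 15.951 kJ/s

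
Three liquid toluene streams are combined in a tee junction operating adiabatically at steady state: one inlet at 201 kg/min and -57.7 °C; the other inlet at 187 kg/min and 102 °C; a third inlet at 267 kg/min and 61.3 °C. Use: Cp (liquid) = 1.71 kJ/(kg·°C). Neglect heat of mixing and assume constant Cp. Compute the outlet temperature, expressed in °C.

T_out = 36.4 °C

No heat crosses the boundary, so H_out = H_in.
Σ ṁᵢCp,ᵢTᵢ = 201×1.71×-57.7 + 187×1.71×102 + 267×1.71×61.3 = 40772
Σ ṁᵢCp,ᵢ = 201×1.71 + 187×1.71 + 267×1.71 = 1120
T_out = 40772 / 1120 = 36.402 °C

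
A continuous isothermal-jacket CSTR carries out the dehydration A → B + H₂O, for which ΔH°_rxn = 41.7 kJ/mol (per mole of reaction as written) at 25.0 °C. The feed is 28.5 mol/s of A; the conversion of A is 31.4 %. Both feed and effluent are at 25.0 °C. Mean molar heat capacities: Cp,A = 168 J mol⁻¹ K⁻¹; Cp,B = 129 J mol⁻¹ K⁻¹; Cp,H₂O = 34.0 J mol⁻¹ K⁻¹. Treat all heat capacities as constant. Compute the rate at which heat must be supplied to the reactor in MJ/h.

Extent of reaction ξ = 0.314 × 28.5 = 8.949 mol/s
Reaction term: ξ·ΔH°_rxn = 8.949 × 41.7 = 373.17 kJ/s
Q = ΔH = 373.17 kJ/s = 373.17 kW
Heat supplied = 1343.4 MJ/h

Q_in = 1340 MJ/h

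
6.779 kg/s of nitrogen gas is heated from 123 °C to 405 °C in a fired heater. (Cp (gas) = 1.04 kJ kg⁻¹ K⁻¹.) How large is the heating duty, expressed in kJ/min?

Q = ṁ·Cp·ΔT = 6.779 × 1.04 × (405 − 123) = 1988.1 kJ/s
Heating duty = 119290 kJ/min

Q = 119000 kJ/min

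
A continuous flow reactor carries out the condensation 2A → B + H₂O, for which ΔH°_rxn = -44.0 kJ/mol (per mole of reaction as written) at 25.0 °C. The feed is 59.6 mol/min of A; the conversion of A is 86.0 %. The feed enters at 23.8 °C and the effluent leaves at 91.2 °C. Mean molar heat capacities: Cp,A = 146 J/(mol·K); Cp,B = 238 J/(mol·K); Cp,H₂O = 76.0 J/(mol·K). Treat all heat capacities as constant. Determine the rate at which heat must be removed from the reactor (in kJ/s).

Q_out = 8.40 kJ/s

Extent of reaction ξ = 0.860 × 59.6 / 2 = 25.628 mol/min
Reaction term: ξ·ΔH°_rxn = 25.628 × -44.0 = -1127.6 kJ/min
Sensible, feed 23.8→25 °C: 10.442 kJ/min
Outlet flows (mol/min): A 8.344, B 25.628, H₂O 25.628
Sensible, products 25→91.2 °C: 613.37 kJ/min
Q = ΔH = -503.82 kJ/min = -8.397 kW
Heat removed = 8.397 kJ/s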